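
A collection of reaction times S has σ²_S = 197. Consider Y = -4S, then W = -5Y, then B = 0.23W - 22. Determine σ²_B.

σ²_B = 4168.52

σ²_Y = (-4)²·197 = 3152.
σ²_W = (-5)²·3152 = 78800.
σ²_B = 0.23²·78800 = 4168.52.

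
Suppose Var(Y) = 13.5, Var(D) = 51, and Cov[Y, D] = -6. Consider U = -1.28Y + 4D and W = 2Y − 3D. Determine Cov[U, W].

Cov[U, W] = -717.6

By bilinearity, Cov[U, W] = ac·Var(Y) + bd·Var(D) + (ad+bc)·Cov[Y, D], with a=-1.28, b=4, c=2, d=-3.
ac·Var(Y) = (-1.28)·2·13.5 = -34.56
bd·Var(D) = 4·(-3)·51 = -612
(ad+bc)·Cov[Y, D] = (11.84)·(-6) = -71.04
Cov[U, W] = -34.56 + (-612) + (-71.04) = -717.6.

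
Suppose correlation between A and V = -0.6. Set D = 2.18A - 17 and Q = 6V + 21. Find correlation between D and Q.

Linear rescalings preserve correlation up to sign; here the slopes 2.18 and 6 have the same sign, so correlation between D and Q = correlation between A and V = -0.6.

correlation between D and Q = -0.6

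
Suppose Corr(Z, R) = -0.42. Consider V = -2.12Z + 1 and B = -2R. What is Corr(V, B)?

Corr(V, B) = -0.42

Linear rescalings preserve correlation up to sign; here the slopes -2.12 and -2 have the same sign, so Corr(V, B) = Corr(Z, R) = -0.42.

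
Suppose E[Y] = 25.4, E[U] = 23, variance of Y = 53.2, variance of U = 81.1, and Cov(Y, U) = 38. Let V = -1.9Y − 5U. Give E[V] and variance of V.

E[V] = (-1.9)·E[Y] + (-5)·E[U] = (-1.9)·25.4 + (-5)·23 = -163.26.
variance of V = a²·variance of Y + b²·variance of U + 2ab·Cov(Y, U) with a = -1.9, b = -5.
= (-1.9)²·53.2 + (-5)²·81.1 + 2·(-1.9)·(-5)·38
= 192.052 + 2027.5 + 722 = 2941.552.

E[V] = -163.26, variance of V = 2941.552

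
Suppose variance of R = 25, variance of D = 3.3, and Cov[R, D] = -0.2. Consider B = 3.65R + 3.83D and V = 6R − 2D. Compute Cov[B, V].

By bilinearity, Cov[B, V] = ac·variance of R + bd·variance of D + (ad+bc)·Cov[R, D], with a=3.65, b=3.83, c=6, d=-2.
ac·variance of R = 3.65·6·25 = 547.5
bd·variance of D = 3.83·(-2)·3.3 = -25.278
(ad+bc)·Cov[R, D] = (15.68)·(-0.2) = -3.136
Cov[B, V] = 547.5 + (-25.278) + (-3.136) = 519.086.

Cov[B, V] = 519.086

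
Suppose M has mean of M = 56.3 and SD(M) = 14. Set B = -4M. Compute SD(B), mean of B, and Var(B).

B = -4M is linear with a = -4, b = 0.
SD(B) = |a|·SD(M) = |-4|·14 = 56.
mean of B = a·mean of M + b = (-4)·56.3 = -225.2.
Var(M) = 14² = 196.
Var(B) = a²·Var(M) = (-4)²·196 = 3136.

SD(B) = 56, mean of B = -225.2, Var(B) = 3136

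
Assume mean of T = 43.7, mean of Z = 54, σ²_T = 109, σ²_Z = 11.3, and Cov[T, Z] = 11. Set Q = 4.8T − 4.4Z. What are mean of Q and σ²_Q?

mean of Q = -27.84, σ²_Q = 2265.488

mean of Q = 4.8·mean of T + (-4.4)·mean of Z = 4.8·43.7 + (-4.4)·54 = -27.84.
σ²_Q = a²·σ²_T + b²·σ²_Z + 2ab·Cov[T, Z] with a = 4.8, b = -4.4.
= 4.8²·109 + (-4.4)²·11.3 + 2·4.8·(-4.4)·11
= 2511.36 + 218.768 + (-464.64) = 2265.488.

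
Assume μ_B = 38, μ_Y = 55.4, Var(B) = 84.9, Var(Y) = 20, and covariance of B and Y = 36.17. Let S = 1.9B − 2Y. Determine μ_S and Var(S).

μ_S = 1.9·μ_B + (-2)·μ_Y = 1.9·38 + (-2)·55.4 = -38.6.
Var(S) = a²·Var(B) + b²·Var(Y) + 2ab·covariance of B and Y with a = 1.9, b = -2.
= 1.9²·84.9 + (-2)²·20 + 2·1.9·(-2)·36.17
= 306.489 + 80 + (-274.892) = 111.597.

μ_S = -38.6, Var(S) = 111.597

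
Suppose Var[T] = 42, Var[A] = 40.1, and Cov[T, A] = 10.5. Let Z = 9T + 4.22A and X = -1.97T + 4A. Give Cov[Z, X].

Cov[Z, X] = 222.9373

By bilinearity, Cov[Z, X] = ac·Var[T] + bd·Var[A] + (ad+bc)·Cov[T, A], with a=9, b=4.22, c=-1.97, d=4.
ac·Var[T] = 9·(-1.97)·42 = -744.66
bd·Var[A] = 4.22·4·40.1 = 676.888
(ad+bc)·Cov[T, A] = (27.6866)·10.5 = 290.7093
Cov[Z, X] = -744.66 + 676.888 + 290.7093 = 222.9373.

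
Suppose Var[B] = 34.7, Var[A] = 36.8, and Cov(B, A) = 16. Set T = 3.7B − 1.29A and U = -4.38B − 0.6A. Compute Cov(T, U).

Cov(T, U) = -478.9818

By bilinearity, Cov(T, U) = ac·Var[B] + bd·Var[A] + (ad+bc)·Cov(B, A), with a=3.7, b=-1.29, c=-4.38, d=-0.6.
ac·Var[B] = 3.7·(-4.38)·34.7 = -562.3482
bd·Var[A] = (-1.29)·(-0.6)·36.8 = 28.4832
(ad+bc)·Cov(B, A) = (3.4302)·16 = 54.8832
Cov(T, U) = -562.3482 + 28.4832 + 54.8832 = -478.9818.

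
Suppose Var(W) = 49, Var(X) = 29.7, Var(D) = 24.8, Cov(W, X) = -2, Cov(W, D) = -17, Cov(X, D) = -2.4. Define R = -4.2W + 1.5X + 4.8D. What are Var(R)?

Var(R) = 2178.657

Var(R) = a²·Var(W) + b²·Var(X) + c²·Var(D) + 2ab·Cov(W, X) + 2ac·Cov(W, D) + 2bc·Cov(X, D), with a = -4.2, b = 1.5, c = 4.8.
= 864.36 + 66.825 + 571.392 + 25.2 + 685.44 + (-34.56)
= 2178.657.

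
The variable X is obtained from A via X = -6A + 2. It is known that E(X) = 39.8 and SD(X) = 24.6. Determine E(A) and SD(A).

E(A) = -6.3, SD(A) = 4.1

From X = -6A + 2: E(X) = a·E(A) + b, so E(A) = (E(X) − b)/a = (39.8 − 2)/(-6) = -6.3.
SD(X) = |a|·SD(A), so SD(A) = 24.6/|-6| = 4.1.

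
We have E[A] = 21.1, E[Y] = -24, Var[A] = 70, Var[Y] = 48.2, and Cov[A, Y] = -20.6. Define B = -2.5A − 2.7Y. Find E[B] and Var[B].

E[B] = (-2.5)·E[A] + (-2.7)·E[Y] = (-2.5)·21.1 + (-2.7)·(-24) = 12.05.
Var[B] = a²·Var[A] + b²·Var[Y] + 2ab·Cov[A, Y] with a = -2.5, b = -2.7.
= (-2.5)²·70 + (-2.7)²·48.2 + 2·(-2.5)·(-2.7)·(-20.6)
= 437.5 + 351.378 + (-278.1) = 510.778.

E[B] = 12.05, Var[B] = 510.778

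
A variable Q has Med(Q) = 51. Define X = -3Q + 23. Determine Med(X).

Med(X) = -130

A linear map preserves order up to sign, so Med(X) = a·Med(Q) + b = (-3)·51 + 23 = -130.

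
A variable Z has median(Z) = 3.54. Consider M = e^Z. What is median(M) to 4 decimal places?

e^Z is monotone on this domain, so median(M) = exp(3.54) ≈ 34.4669.

median(M) = 34.4669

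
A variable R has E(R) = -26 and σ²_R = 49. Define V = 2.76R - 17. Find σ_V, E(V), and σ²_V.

V = 2.76R - 17 is linear with a = 2.76, b = -17.
σ_R = √49 = 7.
σ_V = |a|·σ_R = |2.76|·7 = 19.32.
E(V) = a·E(R) + b = 2.76·(-26) + (-17) = -88.76.
σ²_V = a²·σ²_R = 2.76²·49 = 373.2624 (the additive constant -17 does not affect variance).

σ_V = 19.32, E(V) = -88.76, σ²_V = 373.2624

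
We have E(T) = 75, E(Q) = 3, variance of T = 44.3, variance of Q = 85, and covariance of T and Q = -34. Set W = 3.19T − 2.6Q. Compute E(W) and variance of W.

E(W) = 231.45, variance of W = 1589.39323

E(W) = 3.19·E(T) + (-2.6)·E(Q) = 3.19·75 + (-2.6)·3 = 231.45.
variance of W = a²·variance of T + b²·variance of Q + 2ab·covariance of T and Q with a = 3.19, b = -2.6.
= 3.19²·44.3 + (-2.6)²·85 + 2·3.19·(-2.6)·(-34)
= 450.80123 + 574.6 + 563.992 = 1589.39323.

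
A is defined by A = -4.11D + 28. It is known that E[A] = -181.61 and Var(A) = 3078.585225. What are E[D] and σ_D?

E[D] = 51, σ_D = 13.5

From A = -4.11D + 28: E[A] = a·E[D] + b, so E[D] = (E[A] − b)/a = (-181.61 − 28)/(-4.11) = 51.
σ_A = √3078.585225 = 55.485.
σ_A = |a|·σ_D, so σ_D = 55.485/|-4.11| = 13.5.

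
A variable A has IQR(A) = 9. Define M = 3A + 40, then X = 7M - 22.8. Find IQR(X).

IQR(X) = 189

IQR(M) = |3|·9 = 27.
IQR(X) = |7|·27 = 189.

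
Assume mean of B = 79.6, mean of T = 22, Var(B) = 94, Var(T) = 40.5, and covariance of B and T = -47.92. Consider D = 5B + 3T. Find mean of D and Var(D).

mean of D = 5·mean of B + 3·mean of T = 5·79.6 + 3·22 = 464.
Var(D) = a²·Var(B) + b²·Var(T) + 2ab·covariance of B and T with a = 5, b = 3.
= 5²·94 + 3²·40.5 + 2·5·3·(-47.92)
= 2350 + 364.5 + (-1437.6) = 1276.9.

mean of D = 464, Var(D) = 1276.9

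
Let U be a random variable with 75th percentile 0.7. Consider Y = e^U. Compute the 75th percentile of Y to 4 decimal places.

e^U is increasing, so P_{75}(Y) = g(P_{75}(U)) ≈ 2.0138.

75th percentile of Y = 2.0138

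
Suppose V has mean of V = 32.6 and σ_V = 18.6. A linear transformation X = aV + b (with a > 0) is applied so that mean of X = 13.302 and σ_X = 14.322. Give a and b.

a = 0.77, b = -11.8

σ_X = a·σ_V (a > 0), so a = 14.322/18.6 = 0.77.
mean of X = a·mean of V + b, so b = 13.302 − 0.77·32.6 = -11.8.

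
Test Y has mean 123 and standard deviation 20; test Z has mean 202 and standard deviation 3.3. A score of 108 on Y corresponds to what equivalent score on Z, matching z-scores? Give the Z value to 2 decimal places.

Z = 199.53

z = (108 − 123)/20 = -0.75.
Z = 202 + z·3.3 = 202 + (108 − 123)·3.3/20 ≈ 199.53.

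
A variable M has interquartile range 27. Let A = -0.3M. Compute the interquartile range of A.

Under A = aM + b, IQR(A) = |a|·IQR(M) = |-0.3|·27 = 8.1 (shifts cancel; spread scales by |a|).

IQR(A) = 8.1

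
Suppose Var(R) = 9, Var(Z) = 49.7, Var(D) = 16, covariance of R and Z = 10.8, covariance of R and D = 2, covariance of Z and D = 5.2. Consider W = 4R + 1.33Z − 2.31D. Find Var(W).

Var(W) = 363.29201

Var(W) = a²·Var(R) + b²·Var(Z) + c²·Var(D) + 2ab·covariance of R and Z + 2ac·covariance of R and D + 2bc·covariance of Z and D, with a = 4, b = 1.33, c = -2.31.
= 144 + 87.91433 + 85.3776 + 114.912 + (-36.96) + (-31.95192)
= 363.29201.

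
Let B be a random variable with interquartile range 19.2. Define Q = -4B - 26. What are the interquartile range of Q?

Under Q = aB + b, IQR(Q) = |a|·IQR(B) = |-4|·19.2 = 76.8 (shifts cancel; spread scales by |a|).

IQR(Q) = 76.8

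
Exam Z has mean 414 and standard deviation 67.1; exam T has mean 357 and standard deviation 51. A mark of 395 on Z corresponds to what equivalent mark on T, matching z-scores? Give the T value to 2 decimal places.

T = 342.56

z = (395 − 414)/67.1 ≈ -0.2832.
T = 357 + z·51 = 357 + (395 − 414)·51/67.1 ≈ 342.56.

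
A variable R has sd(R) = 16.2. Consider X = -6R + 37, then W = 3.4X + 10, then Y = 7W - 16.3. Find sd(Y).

sd(X) = |-6|·16.2 = 97.2.
sd(W) = |3.4|·97.2 = 330.48.
sd(Y) = |7|·330.48 = 2313.36.

sd(Y) = 2313.36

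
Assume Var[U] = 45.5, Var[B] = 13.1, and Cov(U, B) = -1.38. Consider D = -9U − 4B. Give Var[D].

Var[D] = 3795.74

Var[D] = a²·Var[U] + b²·Var[B] + 2ab·Cov(U, B) with a = -9, b = -4.
= (-9)²·45.5 + (-4)²·13.1 + 2·(-9)·(-4)·(-1.38)
= 3685.5 + 209.6 + (-99.36) = 3795.74.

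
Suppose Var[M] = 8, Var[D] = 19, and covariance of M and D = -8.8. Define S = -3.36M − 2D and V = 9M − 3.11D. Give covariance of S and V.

covariance of S and V = -57.29648

By bilinearity, covariance of S and V = ac·Var[M] + bd·Var[D] + (ad+bc)·covariance of M and D, with a=-3.36, b=-2, c=9, d=-3.11.
ac·Var[M] = (-3.36)·9·8 = -241.92
bd·Var[D] = (-2)·(-3.11)·19 = 118.18
(ad+bc)·covariance of M and D = (-7.5504)·(-8.8) = 66.44352
covariance of S and V = -241.92 + 118.18 + 66.44352 = -57.29648.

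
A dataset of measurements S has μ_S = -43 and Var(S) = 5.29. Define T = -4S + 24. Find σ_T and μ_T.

T = -4S + 24 is linear with a = -4, b = 24.
σ_S = √5.29 = 2.3.
σ_T = |a|·σ_S = |-4|·2.3 = 9.2.
μ_T = a·μ_S + b = (-4)·(-43) + 24 = 196.

σ_T = 9.2, μ_T = 196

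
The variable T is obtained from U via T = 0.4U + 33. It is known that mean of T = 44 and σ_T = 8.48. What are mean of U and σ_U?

mean of U = 27.5, σ_U = 21.2

From T = 0.4U + 33: mean of T = a·mean of U + b, so mean of U = (mean of T − b)/a = (44 − 33)/0.4 = 27.5.
σ_T = |a|·σ_U, so σ_U = 8.48/|0.4| = 21.2.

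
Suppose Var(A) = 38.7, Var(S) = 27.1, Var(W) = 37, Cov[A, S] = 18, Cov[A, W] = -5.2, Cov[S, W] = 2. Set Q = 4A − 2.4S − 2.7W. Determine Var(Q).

Var(Q) = a²·Var(A) + b²·Var(S) + c²·Var(W) + 2ab·Cov[A, S] + 2ac·Cov[A, W] + 2bc·Cov[S, W], with a = 4, b = -2.4, c = -2.7.
= 619.2 + 156.096 + 269.73 + (-345.6) + 112.32 + 25.92
= 837.666.

Var(Q) = 837.666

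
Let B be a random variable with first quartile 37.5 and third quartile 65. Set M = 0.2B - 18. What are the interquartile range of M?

IQR(M) = 5.5

IQR of B = Q3 − Q1 = 65 − 37.5 = 27.5.
Under M = aB + b, IQR(M) = |a|·IQR(B) = |0.2|·27.5 = 5.5 (shifts cancel; spread scales by |a|).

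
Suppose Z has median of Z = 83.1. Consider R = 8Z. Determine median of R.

A linear map preserves order up to sign, so median of R = a·median of Z + b = 8·83.1 = 664.8.

median of R = 664.8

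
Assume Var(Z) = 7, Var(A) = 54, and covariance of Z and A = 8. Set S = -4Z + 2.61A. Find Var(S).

Var(S) = 312.8134

Var(S) = a²·Var(Z) + b²·Var(A) + 2ab·covariance of Z and A with a = -4, b = 2.61.
= (-4)²·7 + 2.61²·54 + 2·(-4)·2.61·8
= 112 + 367.8534 + (-167.04) = 312.8134.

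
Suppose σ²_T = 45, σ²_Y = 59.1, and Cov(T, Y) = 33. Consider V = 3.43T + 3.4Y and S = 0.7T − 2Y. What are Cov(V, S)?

Cov(V, S) = -441.675

By bilinearity, Cov(V, S) = ac·σ²_T + bd·σ²_Y + (ad+bc)·Cov(T, Y), with a=3.43, b=3.4, c=0.7, d=-2.
ac·σ²_T = 3.43·0.7·45 = 108.045
bd·σ²_Y = 3.4·(-2)·59.1 = -401.88
(ad+bc)·Cov(T, Y) = (-4.48)·33 = -147.84
Cov(V, S) = 108.045 + (-401.88) + (-147.84) = -441.675.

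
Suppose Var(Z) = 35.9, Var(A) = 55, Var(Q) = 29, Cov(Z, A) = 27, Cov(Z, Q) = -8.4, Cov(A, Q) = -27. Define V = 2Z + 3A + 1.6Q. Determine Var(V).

Var(V) = 723.88

Var(V) = a²·Var(Z) + b²·Var(A) + c²·Var(Q) + 2ab·Cov(Z, A) + 2ac·Cov(Z, Q) + 2bc·Cov(A, Q), with a = 2, b = 3, c = 1.6.
= 143.6 + 495 + 74.24 + 324 + (-53.76) + (-259.2)
= 723.88.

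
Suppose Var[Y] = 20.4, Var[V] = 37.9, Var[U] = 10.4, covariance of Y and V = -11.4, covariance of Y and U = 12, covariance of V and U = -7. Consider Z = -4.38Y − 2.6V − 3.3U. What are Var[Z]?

Var[Z] = 727.95136

Var[Z] = a²·Var[Y] + b²·Var[V] + c²·Var[U] + 2ab·covariance of Y and V + 2ac·covariance of Y and U + 2bc·covariance of V and U, with a = -4.38, b = -2.6, c = -3.3.
= 391.36176 + 256.204 + 113.256 + (-259.6464) + 346.896 + (-120.12)
= 727.95136.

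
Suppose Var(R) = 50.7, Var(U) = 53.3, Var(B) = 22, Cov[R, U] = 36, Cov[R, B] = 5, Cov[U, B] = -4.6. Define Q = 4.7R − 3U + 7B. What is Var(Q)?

Var(Q) = 2184.663

Var(Q) = a²·Var(R) + b²·Var(U) + c²·Var(B) + 2ab·Cov[R, U] + 2ac·Cov[R, B] + 2bc·Cov[U, B], with a = 4.7, b = -3, c = 7.
= 1119.963 + 479.7 + 1078 + (-1015.2) + 329 + 193.2
= 2184.663.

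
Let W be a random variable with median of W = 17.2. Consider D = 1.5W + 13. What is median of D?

median of D = 38.8

A linear map preserves order up to sign, so median of D = a·median of W + b = 1.5·17.2 + 13 = 38.8.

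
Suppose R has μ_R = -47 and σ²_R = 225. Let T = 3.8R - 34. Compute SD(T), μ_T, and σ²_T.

SD(T) = 57, μ_T = -212.6, σ²_T = 3249

T = 3.8R - 34 is linear with a = 3.8, b = -34.
SD(R) = √225 = 15.
SD(T) = |a|·SD(R) = |3.8|·15 = 57.
μ_T = a·μ_R + b = 3.8·(-47) + (-34) = -212.6.
σ²_T = a²·σ²_R = 3.8²·225 = 3249 (the additive constant -34 does not affect variance).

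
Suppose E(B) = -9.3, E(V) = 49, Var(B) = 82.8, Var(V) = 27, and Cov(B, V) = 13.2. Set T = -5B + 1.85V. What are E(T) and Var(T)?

E(T) = 137.15, Var(T) = 1918.2075

E(T) = (-5)·E(B) + 1.85·E(V) = (-5)·(-9.3) + 1.85·49 = 137.15.
Var(T) = a²·Var(B) + b²·Var(V) + 2ab·Cov(B, V) with a = -5, b = 1.85.
= (-5)²·82.8 + 1.85²·27 + 2·(-5)·1.85·13.2
= 2070 + 92.4075 + (-244.2) = 1918.2075.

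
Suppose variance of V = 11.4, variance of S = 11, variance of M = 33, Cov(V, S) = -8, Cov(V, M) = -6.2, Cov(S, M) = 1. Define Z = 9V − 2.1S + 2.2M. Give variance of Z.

variance of Z = 1179.27

variance of Z = a²·variance of V + b²·variance of S + c²·variance of M + 2ab·Cov(V, S) + 2ac·Cov(V, M) + 2bc·Cov(S, M), with a = 9, b = -2.1, c = 2.2.
= 923.4 + 48.51 + 159.72 + 302.4 + (-245.52) + (-9.24)
= 1179.27.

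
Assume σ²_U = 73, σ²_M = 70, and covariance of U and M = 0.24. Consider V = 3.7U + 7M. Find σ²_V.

σ²_V = 4441.802

σ²_V = a²·σ²_U + b²·σ²_M + 2ab·covariance of U and M with a = 3.7, b = 7.
= 3.7²·73 + 7²·70 + 2·3.7·7·0.24
= 999.37 + 3430 + 12.432 = 4441.802.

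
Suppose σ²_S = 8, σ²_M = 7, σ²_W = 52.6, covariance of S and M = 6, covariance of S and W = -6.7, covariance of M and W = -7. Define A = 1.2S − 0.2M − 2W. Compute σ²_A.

σ²_A = 245.88

σ²_A = a²·σ²_S + b²·σ²_M + c²·σ²_W + 2ab·covariance of S and M + 2ac·covariance of S and W + 2bc·covariance of M and W, with a = 1.2, b = -0.2, c = -2.
= 11.52 + 0.28 + 210.4 + (-2.88) + 32.16 + (-5.6)
= 245.88.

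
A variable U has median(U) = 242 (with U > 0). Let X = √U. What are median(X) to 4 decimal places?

√U is monotone on this domain, so median(X) = √(242) ≈ 15.5563.

median(X) = 15.5563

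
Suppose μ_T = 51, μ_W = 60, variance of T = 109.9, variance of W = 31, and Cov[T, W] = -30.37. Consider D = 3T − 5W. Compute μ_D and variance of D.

μ_D = 3·μ_T + (-5)·μ_W = 3·51 + (-5)·60 = -147.
variance of D = a²·variance of T + b²·variance of W + 2ab·Cov[T, W] with a = 3, b = -5.
= 3²·109.9 + (-5)²·31 + 2·3·(-5)·(-30.37)
= 989.1 + 775 + 911.1 = 2675.2.

μ_D = -147, variance of D = 2675.2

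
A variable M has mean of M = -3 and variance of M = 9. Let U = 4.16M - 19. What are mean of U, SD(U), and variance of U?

U = 4.16M - 19 is linear with a = 4.16, b = -19.
mean of U = a·mean of M + b = 4.16·(-3) + (-19) = -31.48.
SD(M) = √9 = 3.
SD(U) = |a|·SD(M) = |4.16|·3 = 12.48.
variance of U = a²·variance of M = 4.16²·9 = 155.7504 (the additive constant -19 does not affect variance).

mean of U = -31.48, SD(U) = 12.48, variance of U = 155.7504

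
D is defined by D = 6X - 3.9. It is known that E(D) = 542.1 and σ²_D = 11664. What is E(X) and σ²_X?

E(X) = 91, σ²_X = 324

From D = 6X - 3.9: E(D) = a·E(X) + b, so E(X) = (E(D) − b)/a = (542.1 − (-3.9))/6 = 91.
σ²_D = a²·σ²_X, so σ²_X = 11664/6² = 324.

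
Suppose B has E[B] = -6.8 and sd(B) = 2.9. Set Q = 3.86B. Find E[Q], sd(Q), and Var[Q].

E[Q] = -26.248, sd(Q) = 11.194, Var[Q] = 125.305636

Q = 3.86B is linear with a = 3.86, b = 0.
E[Q] = a·E[B] + b = 3.86·(-6.8) = -26.248.
sd(Q) = |a|·sd(B) = |3.86|·2.9 = 11.194.
Var[B] = 2.9² = 8.41.
Var[Q] = a²·Var[B] = 3.86²·8.41 = 125.305636.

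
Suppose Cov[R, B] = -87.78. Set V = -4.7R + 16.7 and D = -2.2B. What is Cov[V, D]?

Cov[V, D] = a·c·Cov[R, B] = (-4.7)·(-2.2)·(-87.78) = -907.6452. Additive constants drop out.

Cov[V, D] = -907.6452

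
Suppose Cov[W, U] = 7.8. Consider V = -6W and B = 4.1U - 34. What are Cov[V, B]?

Cov[V, B] = -191.88

Cov[V, B] = a·c·Cov[W, U] = (-6)·4.1·7.8 = -191.88. Additive constants drop out.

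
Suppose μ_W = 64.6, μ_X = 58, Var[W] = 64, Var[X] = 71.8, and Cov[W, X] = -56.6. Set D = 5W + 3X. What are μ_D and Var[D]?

μ_D = 5·μ_W + 3·μ_X = 5·64.6 + 3·58 = 497.
Var[D] = a²·Var[W] + b²·Var[X] + 2ab·Cov[W, X] with a = 5, b = 3.
= 5²·64 + 3²·71.8 + 2·5·3·(-56.6)
= 1600 + 646.2 + (-1698) = 548.2.

μ_D = 497, Var[D] = 548.2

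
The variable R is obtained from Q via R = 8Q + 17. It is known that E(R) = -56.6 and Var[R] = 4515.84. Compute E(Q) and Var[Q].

E(Q) = -9.2, Var[Q] = 70.56

From R = 8Q + 17: E(R) = a·E(Q) + b, so E(Q) = (E(R) − b)/a = (-56.6 − 17)/8 = -9.2.
Var[R] = a²·Var[Q], so Var[Q] = 4515.84/8² = 70.56.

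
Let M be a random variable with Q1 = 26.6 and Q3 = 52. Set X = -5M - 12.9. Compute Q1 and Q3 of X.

Q1(X) = -272.9, Q3(X) = -145.9

a = -5 < 0 reverses order: Q1(X) comes from Q3(M), Q3(X) from Q1(M).
Q1(X) = (-5)·52 + (-12.9) = -272.9; Q3(X) = (-5)·26.6 + (-12.9) = -145.9.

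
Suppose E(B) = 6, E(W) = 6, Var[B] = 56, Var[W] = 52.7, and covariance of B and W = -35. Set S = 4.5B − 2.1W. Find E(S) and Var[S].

E(S) = 4.5·E(B) + (-2.1)·E(W) = 4.5·6 + (-2.1)·6 = 14.4.
Var[S] = a²·Var[B] + b²·Var[W] + 2ab·covariance of B and W with a = 4.5, b = -2.1.
= 4.5²·56 + (-2.1)²·52.7 + 2·4.5·(-2.1)·(-35)
= 1134 + 232.407 + 661.5 = 2027.907.

E(S) = 14.4, Var[S] = 2027.907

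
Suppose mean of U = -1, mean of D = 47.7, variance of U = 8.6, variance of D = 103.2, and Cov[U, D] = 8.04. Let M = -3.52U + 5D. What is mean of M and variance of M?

mean of M = 242.02, variance of M = 2403.54944

mean of M = (-3.52)·mean of U + 5·mean of D = (-3.52)·(-1) + 5·47.7 = 242.02.
variance of M = a²·variance of U + b²·variance of D + 2ab·Cov[U, D] with a = -3.52, b = 5.
= (-3.52)²·8.6 + 5²·103.2 + 2·(-3.52)·5·8.04
= 106.55744 + 2580 + (-283.008) = 2403.54944.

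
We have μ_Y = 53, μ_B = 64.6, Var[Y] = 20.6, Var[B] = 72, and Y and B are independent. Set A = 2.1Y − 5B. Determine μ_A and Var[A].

μ_A = 2.1·μ_Y + (-5)·μ_B = 2.1·53 + (-5)·64.6 = -211.7.
Var[A] = a²·Var[Y] + b²·Var[B] + 2ab·covariance of Y and B with a = 2.1, b = -5.
Independence gives covariance of Y and B = 0.
= 2.1²·20.6 + (-5)²·72 + 2·2.1·(-5)·0
= 90.846 + 1800 + 0 = 1890.846.

μ_A = -211.7, Var[A] = 1890.846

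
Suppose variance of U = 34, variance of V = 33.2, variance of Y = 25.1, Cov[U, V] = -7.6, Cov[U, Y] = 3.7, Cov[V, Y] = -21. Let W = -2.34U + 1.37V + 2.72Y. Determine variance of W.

variance of W = a²·variance of U + b²·variance of V + c²·variance of Y + 2ab·Cov[U, V] + 2ac·Cov[U, Y] + 2bc·Cov[V, Y], with a = -2.34, b = 1.37, c = 2.72.
= 186.1704 + 62.31308 + 185.69984 + 48.72816 + (-47.09952) + (-156.5088)
= 279.30316.

variance of W = 279.30316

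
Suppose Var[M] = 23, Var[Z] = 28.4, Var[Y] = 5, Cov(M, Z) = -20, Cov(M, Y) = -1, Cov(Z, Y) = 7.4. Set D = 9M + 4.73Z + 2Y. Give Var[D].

Var[D] = a²·Var[M] + b²·Var[Z] + c²·Var[Y] + 2ab·Cov(M, Z) + 2ac·Cov(M, Y) + 2bc·Cov(Z, Y), with a = 9, b = 4.73, c = 2.
= 1863 + 635.39036 + 20 + (-1702.8) + (-36) + 140.008
= 919.59836.

Var[D] = 919.59836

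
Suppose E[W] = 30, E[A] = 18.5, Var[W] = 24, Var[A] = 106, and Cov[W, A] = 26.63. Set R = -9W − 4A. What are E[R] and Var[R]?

E[R] = -344, Var[R] = 5557.36

E[R] = (-9)·E[W] + (-4)·E[A] = (-9)·30 + (-4)·18.5 = -344.
Var[R] = a²·Var[W] + b²·Var[A] + 2ab·Cov[W, A] with a = -9, b = -4.
= (-9)²·24 + (-4)²·106 + 2·(-9)·(-4)·26.63
= 1944 + 1696 + 1917.36 = 5557.36.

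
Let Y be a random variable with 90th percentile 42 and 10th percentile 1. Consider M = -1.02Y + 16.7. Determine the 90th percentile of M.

90th percentile of M = 15.68

Since a = -1.02 < 0 the transformation is decreasing, reversing order: the 90th percentile of M corresponds to the 10th percentile of Y.
So P_{90}(M) = a·P_{10}(Y) + b = (-1.02)·1 + 16.7 = 15.68.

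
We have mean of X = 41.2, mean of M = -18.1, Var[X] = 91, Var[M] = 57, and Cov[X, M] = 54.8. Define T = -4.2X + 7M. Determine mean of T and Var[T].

mean of T = (-4.2)·mean of X + 7·mean of M = (-4.2)·41.2 + 7·(-18.1) = -299.74.
Var[T] = a²·Var[X] + b²·Var[M] + 2ab·Cov[X, M] with a = -4.2, b = 7.
= (-4.2)²·91 + 7²·57 + 2·(-4.2)·7·54.8
= 1605.24 + 2793 + (-3222.24) = 1176.

mean of T = -299.74, Var[T] = 1176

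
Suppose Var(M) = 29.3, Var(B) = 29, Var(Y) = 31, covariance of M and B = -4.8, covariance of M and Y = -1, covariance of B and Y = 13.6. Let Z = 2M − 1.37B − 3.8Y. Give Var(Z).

Var(Z) = a²·Var(M) + b²·Var(B) + c²·Var(Y) + 2ab·covariance of M and B + 2ac·covariance of M and Y + 2bc·covariance of B and Y, with a = 2, b = -1.37, c = -3.8.
= 117.2 + 54.4301 + 447.64 + 26.304 + 15.2 + 141.6032
= 802.3773.

Var(Z) = 802.3773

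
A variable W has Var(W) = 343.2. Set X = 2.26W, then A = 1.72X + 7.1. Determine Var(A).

Var(A) = 5185.863141888

Var(X) = 2.26²·343.2 = 1752.92832.
Var(A) = 1.72²·1752.92832 = 5185.863141888.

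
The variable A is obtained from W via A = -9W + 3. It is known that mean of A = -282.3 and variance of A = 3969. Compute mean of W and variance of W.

mean of W = 31.7, variance of W = 49

From A = -9W + 3: mean of A = a·mean of W + b, so mean of W = (mean of A − b)/a = (-282.3 − 3)/(-9) = 31.7.
variance of A = a²·variance of W, so variance of W = 3969/(-9)² = 49.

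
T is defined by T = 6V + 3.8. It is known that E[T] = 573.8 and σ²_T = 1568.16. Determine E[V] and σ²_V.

From T = 6V + 3.8: E[T] = a·E[V] + b, so E[V] = (E[T] − b)/a = (573.8 − 3.8)/6 = 95.
σ²_T = a²·σ²_V, so σ²_V = 1568.16/6² = 43.56.

E[V] = 95, σ²_V = 43.56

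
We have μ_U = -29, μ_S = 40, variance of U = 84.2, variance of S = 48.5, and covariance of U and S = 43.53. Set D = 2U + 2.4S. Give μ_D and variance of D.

μ_D = 38, variance of D = 1034.048

μ_D = 2·μ_U + 2.4·μ_S = 2·(-29) + 2.4·40 = 38.
variance of D = a²·variance of U + b²·variance of S + 2ab·covariance of U and S with a = 2, b = 2.4.
= 2²·84.2 + 2.4²·48.5 + 2·2·2.4·43.53
= 336.8 + 279.36 + 417.888 = 1034.048.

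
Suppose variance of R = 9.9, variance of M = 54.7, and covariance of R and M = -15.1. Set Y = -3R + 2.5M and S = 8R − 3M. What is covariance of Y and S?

By bilinearity, covariance of Y and S = ac·variance of R + bd·variance of M + (ad+bc)·covariance of R and M, with a=-3, b=2.5, c=8, d=-3.
ac·variance of R = (-3)·8·9.9 = -237.6
bd·variance of M = 2.5·(-3)·54.7 = -410.25
(ad+bc)·covariance of R and M = (29)·(-15.1) = -437.9
covariance of Y and S = -237.6 + (-410.25) + (-437.9) = -1085.75.

covariance of Y and S = -1085.75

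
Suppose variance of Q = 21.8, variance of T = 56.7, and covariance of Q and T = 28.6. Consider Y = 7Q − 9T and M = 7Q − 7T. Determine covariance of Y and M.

By bilinearity, covariance of Y and M = ac·variance of Q + bd·variance of T + (ad+bc)·covariance of Q and T, with a=7, b=-9, c=7, d=-7.
ac·variance of Q = 7·7·21.8 = 1068.2
bd·variance of T = (-9)·(-7)·56.7 = 3572.1
(ad+bc)·covariance of Q and T = (-112)·28.6 = -3203.2
covariance of Y and M = 1068.2 + 3572.1 + (-3203.2) = 1437.1.

covariance of Y and M = 1437.1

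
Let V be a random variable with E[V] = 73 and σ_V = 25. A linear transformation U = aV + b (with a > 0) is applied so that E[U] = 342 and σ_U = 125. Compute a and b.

a = 5, b = -23

σ_U = a·σ_V (a > 0), so a = 125/25 = 5.
E[U] = a·E[V] + b, so b = 342 − 5·73 = -23.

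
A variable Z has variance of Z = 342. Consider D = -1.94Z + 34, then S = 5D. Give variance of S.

variance of D = (-1.94)²·342 = 1287.1512.
variance of S = 5²·1287.1512 = 32178.78.

variance of S = 32178.78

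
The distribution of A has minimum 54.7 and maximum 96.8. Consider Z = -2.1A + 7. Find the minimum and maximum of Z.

a = -2.1 < 0, so order reverses: min(Z) = a·max(A)+b = (-2.1)·96.8 + 7 = -196.28; max(Z) = a·min(A)+b = (-2.1)·54.7 + 7 = -107.87.

min(Z) = -196.28, max(Z) = -107.87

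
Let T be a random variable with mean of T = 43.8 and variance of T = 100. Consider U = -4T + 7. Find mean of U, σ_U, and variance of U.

mean of U = -168.2, σ_U = 40, variance of U = 1600

U = -4T + 7 is linear with a = -4, b = 7.
mean of U = a·mean of T + b = (-4)·43.8 + 7 = -168.2.
σ_T = √100 = 10.
σ_U = |a|·σ_T = |-4|·10 = 40.
variance of U = a²·variance of T = (-4)²·100 = 1600 (the additive constant 7 does not affect variance).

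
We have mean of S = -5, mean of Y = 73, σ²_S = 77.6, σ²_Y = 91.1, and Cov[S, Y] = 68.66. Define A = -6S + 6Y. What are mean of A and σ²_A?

mean of A = 468, σ²_A = 1129.68

mean of A = (-6)·mean of S + 6·mean of Y = (-6)·(-5) + 6·73 = 468.
σ²_A = a²·σ²_S + b²·σ²_Y + 2ab·Cov[S, Y] with a = -6, b = 6.
= (-6)²·77.6 + 6²·91.1 + 2·(-6)·6·68.66
= 2793.6 + 3279.6 + (-4943.52) = 1129.68.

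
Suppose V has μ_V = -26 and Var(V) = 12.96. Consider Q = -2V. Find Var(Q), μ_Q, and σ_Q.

Q = -2V is linear with a = -2, b = 0.
Var(Q) = a²·Var(V) = (-2)²·12.96 = 51.84.
μ_Q = a·μ_V + b = (-2)·(-26) = 52.
σ_V = √12.96 = 3.6.
σ_Q = |a|·σ_V = |-2|·3.6 = 7.2.

Var(Q) = 51.84, μ_Q = 52, σ_Q = 7.2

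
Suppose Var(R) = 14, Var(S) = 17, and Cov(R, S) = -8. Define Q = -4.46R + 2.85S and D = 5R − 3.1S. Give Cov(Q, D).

By bilinearity, Cov(Q, D) = ac·Var(R) + bd·Var(S) + (ad+bc)·Cov(R, S), with a=-4.46, b=2.85, c=5, d=-3.1.
ac·Var(R) = (-4.46)·5·14 = -312.2
bd·Var(S) = 2.85·(-3.1)·17 = -150.195
(ad+bc)·Cov(R, S) = (28.076)·(-8) = -224.608
Cov(Q, D) = -312.2 + (-150.195) + (-224.608) = -687.003.

Cov(Q, D) = -687.003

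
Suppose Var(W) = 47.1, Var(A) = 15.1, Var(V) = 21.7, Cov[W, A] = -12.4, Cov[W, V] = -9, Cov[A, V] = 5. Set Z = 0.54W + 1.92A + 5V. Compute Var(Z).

Var(Z) = a²·Var(W) + b²·Var(A) + c²·Var(V) + 2ab·Cov[W, A] + 2ac·Cov[W, V] + 2bc·Cov[A, V], with a = 0.54, b = 1.92, c = 5.
= 13.73436 + 55.66464 + 542.5 + (-25.71264) + (-48.6) + 96
= 633.58636.

Var(Z) = 633.58636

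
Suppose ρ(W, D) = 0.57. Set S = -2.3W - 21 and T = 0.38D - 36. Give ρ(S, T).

ρ(S, T) = -0.57

Linear rescalings preserve |correlation|; the slopes -2.3 and 0.38 have opposite signs, so the correlation flips sign: ρ(S, T) = −ρ(W, D) = -0.57.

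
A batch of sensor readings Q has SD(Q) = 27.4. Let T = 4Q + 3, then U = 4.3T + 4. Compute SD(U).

SD(U) = 471.28

SD(T) = |4|·27.4 = 109.6.
SD(U) = |4.3|·109.6 = 471.28.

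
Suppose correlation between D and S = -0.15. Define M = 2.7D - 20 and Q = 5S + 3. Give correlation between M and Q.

Linear rescalings preserve correlation up to sign; here the slopes 2.7 and 5 have the same sign, so correlation between M and Q = correlation between D and S = -0.15.

correlation between M and Q = -0.15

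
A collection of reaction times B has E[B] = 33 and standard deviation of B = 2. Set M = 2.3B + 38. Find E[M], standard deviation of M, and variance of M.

M = 2.3B + 38 is linear with a = 2.3, b = 38.
E[M] = a·E[B] + b = 2.3·33 + 38 = 113.9.
standard deviation of M = |a|·standard deviation of B = |2.3|·2 = 4.6.
variance of B = 2² = 4.
variance of M = a²·variance of B = 2.3²·4 = 21.16 (the additive constant 38 does not affect variance).

E[M] = 113.9, standard deviation of M = 4.6, variance of M = 21.16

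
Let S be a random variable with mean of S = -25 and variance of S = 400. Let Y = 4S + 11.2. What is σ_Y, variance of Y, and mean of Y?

Y = 4S + 11.2 is linear with a = 4, b = 11.2.
σ_S = √400 = 20.
σ_Y = |a|·σ_S = |4|·20 = 80.
variance of Y = a²·variance of S = 4²·400 = 6400 (the additive constant 11.2 does not affect variance).
mean of Y = a·mean of S + b = 4·(-25) + 11.2 = -88.8.

σ_Y = 80, variance of Y = 6400, mean of Y = -88.8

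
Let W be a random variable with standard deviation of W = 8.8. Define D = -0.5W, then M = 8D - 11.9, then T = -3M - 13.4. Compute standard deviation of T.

standard deviation of T = 105.6

standard deviation of D = |-0.5|·8.8 = 4.4.
standard deviation of M = |8|·4.4 = 35.2.
standard deviation of T = |-3|·35.2 = 105.6.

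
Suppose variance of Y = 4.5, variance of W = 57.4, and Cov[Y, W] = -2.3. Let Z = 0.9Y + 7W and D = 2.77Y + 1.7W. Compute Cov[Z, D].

By bilinearity, Cov[Z, D] = ac·variance of Y + bd·variance of W + (ad+bc)·Cov[Y, W], with a=0.9, b=7, c=2.77, d=1.7.
ac·variance of Y = 0.9·2.77·4.5 = 11.2185
bd·variance of W = 7·1.7·57.4 = 683.06
(ad+bc)·Cov[Y, W] = (20.92)·(-2.3) = -48.116
Cov[Z, D] = 11.2185 + 683.06 + (-48.116) = 646.1625.

Cov[Z, D] = 646.1625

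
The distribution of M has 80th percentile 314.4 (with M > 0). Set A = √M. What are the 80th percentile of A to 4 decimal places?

√M is increasing, so P_{80}(A) = g(P_{80}(M)) ≈ 17.7313.

80th percentile of A = 17.7313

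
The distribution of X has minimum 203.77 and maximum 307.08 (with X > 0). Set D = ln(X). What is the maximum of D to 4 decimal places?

max(D) = 5.7271

ln(X) is increasing on this domain, so max(D) comes from max(X) = 307.08: max(D) = ln(307.08) ≈ 5.7271.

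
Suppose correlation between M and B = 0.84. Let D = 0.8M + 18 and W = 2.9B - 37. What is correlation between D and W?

correlation between D and W = 0.84

Linear rescalings preserve correlation up to sign; here the slopes 0.8 and 2.9 have the same sign, so correlation between D and W = correlation between M and B = 0.84.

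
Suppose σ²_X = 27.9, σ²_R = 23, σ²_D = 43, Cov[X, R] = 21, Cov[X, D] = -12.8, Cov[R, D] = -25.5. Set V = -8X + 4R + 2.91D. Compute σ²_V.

σ²_V = 1176.0563

σ²_V = a²·σ²_X + b²·σ²_R + c²·σ²_D + 2ab·Cov[X, R] + 2ac·Cov[X, D] + 2bc·Cov[R, D], with a = -8, b = 4, c = 2.91.
= 1785.6 + 368 + 364.1283 + (-1344) + 595.968 + (-593.64)
= 1176.0563.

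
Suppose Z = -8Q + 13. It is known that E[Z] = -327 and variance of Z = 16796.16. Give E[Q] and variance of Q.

E[Q] = 42.5, variance of Q = 262.44

From Z = -8Q + 13: E[Z] = a·E[Q] + b, so E[Q] = (E[Z] − b)/a = (-327 − 13)/(-8) = 42.5.
variance of Z = a²·variance of Q, so variance of Q = 16796.16/(-8)² = 262.44.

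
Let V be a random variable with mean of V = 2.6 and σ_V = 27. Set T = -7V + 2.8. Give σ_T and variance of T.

T = -7V + 2.8 is linear with a = -7, b = 2.8.
σ_T = |a|·σ_V = |-7|·27 = 189.
variance of V = 27² = 729.
variance of T = a²·variance of V = (-7)²·729 = 35721 (the additive constant 2.8 does not affect variance).

σ_T = 189, variance of T = 35721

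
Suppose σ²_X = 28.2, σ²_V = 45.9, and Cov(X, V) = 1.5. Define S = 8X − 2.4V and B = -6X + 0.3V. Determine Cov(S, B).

Cov(S, B) = -1361.448

By bilinearity, Cov(S, B) = ac·σ²_X + bd·σ²_V + (ad+bc)·Cov(X, V), with a=8, b=-2.4, c=-6, d=0.3.
ac·σ²_X = 8·(-6)·28.2 = -1353.6
bd·σ²_V = (-2.4)·0.3·45.9 = -33.048
(ad+bc)·Cov(X, V) = (16.8)·1.5 = 25.2
Cov(S, B) = -1353.6 + (-33.048) + 25.2 = -1361.448.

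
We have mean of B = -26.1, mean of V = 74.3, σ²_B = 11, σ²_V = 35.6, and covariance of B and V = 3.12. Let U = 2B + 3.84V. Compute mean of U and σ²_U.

mean of U = 233.112, σ²_U = 616.86656

mean of U = 2·mean of B + 3.84·mean of V = 2·(-26.1) + 3.84·74.3 = 233.112.
σ²_U = a²·σ²_B + b²·σ²_V + 2ab·covariance of B and V with a = 2, b = 3.84.
= 2²·11 + 3.84²·35.6 + 2·2·3.84·3.12
= 44 + 524.94336 + 47.9232 = 616.86656.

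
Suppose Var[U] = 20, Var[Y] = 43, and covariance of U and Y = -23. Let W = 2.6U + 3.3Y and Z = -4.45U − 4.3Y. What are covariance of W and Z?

By bilinearity, covariance of W and Z = ac·Var[U] + bd·Var[Y] + (ad+bc)·covariance of U and Y, with a=2.6, b=3.3, c=-4.45, d=-4.3.
ac·Var[U] = 2.6·(-4.45)·20 = -231.4
bd·Var[Y] = 3.3·(-4.3)·43 = -610.17
(ad+bc)·covariance of U and Y = (-25.865)·(-23) = 594.895
covariance of W and Z = -231.4 + (-610.17) + 594.895 = -246.675.

covariance of W and Z = -246.675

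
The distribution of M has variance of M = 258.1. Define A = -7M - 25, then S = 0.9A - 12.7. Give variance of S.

variance of S = 10243.989

variance of A = (-7)²·258.1 = 12646.9.
variance of S = 0.9²·12646.9 = 10243.989.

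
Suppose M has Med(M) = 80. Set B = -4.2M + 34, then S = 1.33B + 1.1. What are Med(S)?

Med(B) = (-4.2)·80 + 34 = -302.
Med(S) = 1.33·(-302) + 1.1 = -400.56.

Med(S) = -400.56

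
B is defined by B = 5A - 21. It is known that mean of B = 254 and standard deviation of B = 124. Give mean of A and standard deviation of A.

mean of A = 55, standard deviation of A = 24.8

From B = 5A - 21: mean of B = a·mean of A + b, so mean of A = (mean of B − b)/a = (254 − (-21))/5 = 55.
standard deviation of B = |a|·standard deviation of A, so standard deviation of A = 124/|5| = 24.8.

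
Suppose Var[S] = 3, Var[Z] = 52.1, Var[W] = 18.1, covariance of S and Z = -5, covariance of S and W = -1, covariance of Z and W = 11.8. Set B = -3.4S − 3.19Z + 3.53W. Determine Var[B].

Var[B] = 440.18858

Var[B] = a²·Var[S] + b²·Var[Z] + c²·Var[W] + 2ab·covariance of S and Z + 2ac·covariance of S and W + 2bc·covariance of Z and W, with a = -3.4, b = -3.19, c = 3.53.
= 34.68 + 530.17481 + 225.54229 + (-108.46) + 24.004 + (-265.75252)
= 440.18858.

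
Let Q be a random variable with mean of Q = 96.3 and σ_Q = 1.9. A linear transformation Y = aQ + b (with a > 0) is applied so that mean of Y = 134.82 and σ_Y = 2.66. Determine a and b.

σ_Y = a·σ_Q (a > 0), so a = 2.66/1.9 = 1.4.
mean of Y = a·mean of Q + b, so b = 134.82 − 1.4·96.3 = 0.

a = 1.4, b = 0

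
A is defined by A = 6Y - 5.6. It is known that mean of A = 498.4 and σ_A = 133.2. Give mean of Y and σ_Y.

From A = 6Y - 5.6: mean of A = a·mean of Y + b, so mean of Y = (mean of A − b)/a = (498.4 − (-5.6))/6 = 84.
σ_A = |a|·σ_Y, so σ_Y = 133.2/|6| = 22.2.

mean of Y = 84, σ_Y = 22.2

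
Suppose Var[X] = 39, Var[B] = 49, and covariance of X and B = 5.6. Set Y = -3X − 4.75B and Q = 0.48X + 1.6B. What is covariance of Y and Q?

By bilinearity, covariance of Y and Q = ac·Var[X] + bd·Var[B] + (ad+bc)·covariance of X and B, with a=-3, b=-4.75, c=0.48, d=1.6.
ac·Var[X] = (-3)·0.48·39 = -56.16
bd·Var[B] = (-4.75)·1.6·49 = -372.4
(ad+bc)·covariance of X and B = (-7.08)·5.6 = -39.648
covariance of Y and Q = -56.16 + (-372.4) + (-39.648) = -468.208.

covariance of Y and Q = -468.208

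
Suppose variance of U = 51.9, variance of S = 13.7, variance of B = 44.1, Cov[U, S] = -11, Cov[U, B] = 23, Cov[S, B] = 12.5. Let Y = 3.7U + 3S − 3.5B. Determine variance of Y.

variance of Y = 271.636

variance of Y = a²·variance of U + b²·variance of S + c²·variance of B + 2ab·Cov[U, S] + 2ac·Cov[U, B] + 2bc·Cov[S, B], with a = 3.7, b = 3, c = -3.5.
= 710.511 + 123.3 + 540.225 + (-244.2) + (-595.7) + (-262.5)
= 271.636.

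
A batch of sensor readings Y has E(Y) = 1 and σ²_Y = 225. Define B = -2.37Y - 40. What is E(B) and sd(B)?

B = -2.37Y - 40 is linear with a = -2.37, b = -40.
E(B) = a·E(Y) + b = (-2.37)·1 + (-40) = -42.37.
sd(Y) = √225 = 15.
sd(B) = |a|·sd(Y) = |-2.37|·15 = 35.55.

E(B) = -42.37, sd(B) = 35.55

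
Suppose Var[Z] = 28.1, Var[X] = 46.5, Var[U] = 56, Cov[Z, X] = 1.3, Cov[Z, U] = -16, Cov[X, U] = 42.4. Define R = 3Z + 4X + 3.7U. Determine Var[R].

Var[R] = a²·Var[Z] + b²·Var[X] + c²·Var[U] + 2ab·Cov[Z, X] + 2ac·Cov[Z, U] + 2bc·Cov[X, U], with a = 3, b = 4, c = 3.7.
= 252.9 + 744 + 766.64 + 31.2 + (-355.2) + 1255.04
= 2694.58.

Var[R] = 2694.58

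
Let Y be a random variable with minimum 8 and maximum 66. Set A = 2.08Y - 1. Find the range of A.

Range(A) = 120.64

Range of Y = 66 − 8 = 58.
Range(A) = |a|·Range(Y) = |2.08|·58 = 120.64.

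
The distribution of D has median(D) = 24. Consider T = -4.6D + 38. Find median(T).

median(T) = -72.4

A linear map preserves order up to sign, so median(T) = a·median(D) + b = (-4.6)·24 + 38 = -72.4.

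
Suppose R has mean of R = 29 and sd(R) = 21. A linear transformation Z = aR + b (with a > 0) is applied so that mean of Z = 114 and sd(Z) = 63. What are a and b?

a = 3, b = 27

sd(Z) = a·sd(R) (a > 0), so a = 63/21 = 3.
mean of Z = a·mean of R + b, so b = 114 − 3·29 = 27.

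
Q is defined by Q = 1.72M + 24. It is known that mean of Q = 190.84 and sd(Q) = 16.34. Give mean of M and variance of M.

mean of M = 97, variance of M = 90.25

From Q = 1.72M + 24: mean of Q = a·mean of M + b, so mean of M = (mean of Q − b)/a = (190.84 − 24)/1.72 = 97.
variance of Q = 16.34² = 266.9956.
variance of Q = a²·variance of M, so variance of M = 266.9956/1.72² = 90.25.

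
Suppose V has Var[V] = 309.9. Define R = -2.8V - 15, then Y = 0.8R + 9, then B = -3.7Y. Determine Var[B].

Var[R] = (-2.8)²·309.9 = 2429.616.
Var[Y] = 0.8²·2429.616 = 1554.95424.
Var[B] = (-3.7)²·1554.95424 = 21287.3235456.

Var[B] = 21287.3235456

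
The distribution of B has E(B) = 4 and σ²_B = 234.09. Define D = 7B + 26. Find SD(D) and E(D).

SD(D) = 107.1, E(D) = 54

D = 7B + 26 is linear with a = 7, b = 26.
SD(B) = √234.09 = 15.3.
SD(D) = |a|·SD(B) = |7|·15.3 = 107.1.
E(D) = a·E(B) + b = 7·4 + 26 = 54.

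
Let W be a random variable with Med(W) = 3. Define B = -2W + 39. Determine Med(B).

A linear map preserves order up to sign, so Med(B) = a·Med(W) + b = (-2)·3 + 39 = 33.

Med(B) = 33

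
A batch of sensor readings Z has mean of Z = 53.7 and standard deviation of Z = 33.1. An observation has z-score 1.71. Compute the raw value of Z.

Z = mean of Z + z·standard deviation of Z = 53.7 + 1.71·33.1 = 110.301.

Z = 110.301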